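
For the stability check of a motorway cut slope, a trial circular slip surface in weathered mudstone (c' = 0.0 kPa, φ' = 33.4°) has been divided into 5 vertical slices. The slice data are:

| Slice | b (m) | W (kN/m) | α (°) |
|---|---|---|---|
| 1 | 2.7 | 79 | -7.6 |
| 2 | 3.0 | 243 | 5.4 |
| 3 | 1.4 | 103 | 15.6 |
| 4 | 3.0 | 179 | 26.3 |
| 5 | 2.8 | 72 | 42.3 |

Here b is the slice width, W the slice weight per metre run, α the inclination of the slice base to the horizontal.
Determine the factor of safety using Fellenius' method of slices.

FS = 2.49

Ordinary method of slices: FS = Σ[c'·Δl_i + (W_i cosα_i)·tanφ'] / Σ W_i sinα_i, with Δl_i = b_i / cosα_i.
Slice 1: Δl = 2.7/cos(-7.6°) = 2.724 m; N'_1 = 79·cos(-7.6°) = 78.3; c'Δl = 0.00; W sinα = -10.4
Slice 2: Δl = 3.0/cos5.4° = 3.013 m; N'_2 = 243·cos5.4° = 241.9; c'Δl = 0.00; W sinα = 22.9
Slice 3: Δl = 1.4/cos15.6° = 1.454 m; N'_3 = 103·cos15.6° = 99.2; c'Δl = 0.00; W sinα = 27.7
Slice 4: Δl = 3.0/cos26.3° = 3.346 m; N'_4 = 179·cos26.3° = 160.5; c'Δl = 0.00; W sinα = 79.3
Slice 5: Δl = 2.8/cos42.3° = 3.786 m; N'_5 = 72·cos42.3° = 53.3; c'Δl = 0.00; W sinα = 48.5
Σc'Δl = 0.0 kN/m; ΣN' = 633.2 kN/m; ΣW sinα = 167.9 kN/m
Resisting = 0.0 + 633.2·tan33.4° = 0.0 + 417.5 = 417.5 kN/m
FS = 417.5 / 167.9 = 2.487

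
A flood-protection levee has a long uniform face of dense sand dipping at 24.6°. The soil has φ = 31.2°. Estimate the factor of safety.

FS = 1.32

For a dry cohesionless infinite slope the factor of safety is FS = tanφ / tanβ.
FS = tan31.2° / tan24.6° = 0.6056 / 0.4578 = 1.323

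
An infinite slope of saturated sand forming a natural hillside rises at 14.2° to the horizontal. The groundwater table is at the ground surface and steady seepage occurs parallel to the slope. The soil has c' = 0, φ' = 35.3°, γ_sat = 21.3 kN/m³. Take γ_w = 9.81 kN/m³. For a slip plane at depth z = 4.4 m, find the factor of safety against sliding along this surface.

FS = 1.51

With seepage parallel to the slope and the water table at the surface, the effective normal stress on the slip plane uses the buoyant unit weight γ' = γ_sat − γ_w while the driving shear stress uses γ_sat:
FS = [c' + γ' z cos²β tanφ'] / [γ_sat z sinβ cosβ]
(For c' = 0 this reduces to FS = (γ'/γ_sat)·tanφ'/tanβ.)
γ' = 21.3 − 9.81 = 11.49 kN/m³
Numerator = 0.0 + 11.49·4.4·cos²14.2°·tan35.3° = 0.0 + 11.49·4.4·0.9398·0.7080 = 33.642 kPa
Denominator = 21.3·4.4·sin14.2°·cos14.2° = 21.3·4.4·0.2453·0.9694 = 22.288 kPa
FS = 33.642 / 22.288 = 1.509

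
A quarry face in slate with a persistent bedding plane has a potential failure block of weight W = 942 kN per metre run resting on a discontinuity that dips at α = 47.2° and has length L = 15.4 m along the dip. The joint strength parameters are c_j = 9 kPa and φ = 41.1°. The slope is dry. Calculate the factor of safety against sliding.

Resolving the block weight along and normal to the plane and applying the Mohr–Coulomb strength on the joint:
N' = W cosα = 942·cos47.2° = 640.0 kN/m
Driving force T = W sinα = 942·sin47.2° = 691.2 kN/m
Resisting force R = c_j·L + N'·tanφ = 9·15.4 + 640.0·tan41.1° = 138.6 + 558.3 = 696.9 kN/m
FS = R / T = 696.9 / 691.2 = 1.008

FS = 1.01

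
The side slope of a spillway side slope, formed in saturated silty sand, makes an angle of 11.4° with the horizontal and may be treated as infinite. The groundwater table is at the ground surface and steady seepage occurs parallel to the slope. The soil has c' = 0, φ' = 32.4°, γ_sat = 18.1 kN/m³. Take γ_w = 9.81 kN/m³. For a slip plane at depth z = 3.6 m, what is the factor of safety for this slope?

FS = 1.44

With seepage parallel to the slope and the water table at the surface, the effective normal stress on the slip plane uses the buoyant unit weight γ' = γ_sat − γ_w while the driving shear stress uses γ_sat:
FS = [c' + γ' z cos²β tanφ'] / [γ_sat z sinβ cosβ]
(For c' = 0 this reduces to FS = (γ'/γ_sat)·tanφ'/tanβ.)
γ' = 18.1 − 9.81 = 8.29 kN/m³
Numerator = 0.0 + 8.29·3.6·cos²11.4°·tan32.4° = 0.0 + 8.29·3.6·0.9609·0.6346 = 18.200 kPa
Denominator = 18.1·3.6·sin11.4°·cos11.4° = 18.1·3.6·0.1977·0.9803 = 12.625 kPa
FS = 18.200 / 12.625 = 1.442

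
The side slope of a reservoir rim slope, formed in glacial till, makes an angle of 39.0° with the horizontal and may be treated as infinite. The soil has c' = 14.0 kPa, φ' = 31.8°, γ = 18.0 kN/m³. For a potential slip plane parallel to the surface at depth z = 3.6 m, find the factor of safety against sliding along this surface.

FS = 1.21

For an infinite slope with a slip plane parallel to the surface (no pore pressure): FS = [c' + γz cos²β tanφ'] / [γz sinβ cosβ].
γz = 18.0·3.6 = 64.80 kN/m²
Numerator = 14.0 + 64.80·cos²39.0°·tan31.8° = 14.0 + 64.80·0.6040·0.6200 = 38.266 kPa
Denominator = 64.80·sin39.0°·cos39.0° = 64.80·0.6293·0.7771 = 31.692 kPa
FS = 38.266 / 31.692 = 1.207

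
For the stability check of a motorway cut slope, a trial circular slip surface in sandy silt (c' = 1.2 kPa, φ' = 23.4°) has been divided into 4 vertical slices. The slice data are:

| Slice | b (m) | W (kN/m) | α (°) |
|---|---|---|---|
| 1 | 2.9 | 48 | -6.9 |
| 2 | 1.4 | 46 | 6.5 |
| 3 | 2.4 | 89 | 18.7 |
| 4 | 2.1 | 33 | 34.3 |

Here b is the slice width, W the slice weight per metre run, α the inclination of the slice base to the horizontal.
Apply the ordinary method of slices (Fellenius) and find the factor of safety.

Ordinary method of slices: FS = Σ[c'·Δl_i + (W_i cosα_i)·tanφ'] / Σ W_i sinα_i, with Δl_i = b_i / cosα_i.
Slice 1: Δl = 2.9/cos(-6.9°) = 2.921 m; N'_1 = 48·cos(-6.9°) = 47.7; c'Δl = 3.51; W sinα = -5.8
Slice 2: Δl = 1.4/cos6.5° = 1.409 m; N'_2 = 46·cos6.5° = 45.7; c'Δl = 1.69; W sinα = 5.2
Slice 3: Δl = 2.4/cos18.7° = 2.534 m; N'_3 = 89·cos18.7° = 84.3; c'Δl = 3.04; W sinα = 28.5
Slice 4: Δl = 2.1/cos34.3° = 2.542 m; N'_4 = 33·cos34.3° = 27.3; c'Δl = 3.05; W sinα = 18.6
Σc'Δl = 11.3 kN/m; ΣN' = 204.9 kN/m; ΣW sinα = 46.6 kN/m
Resisting = 11.3 + 204.9·tan23.4° = 11.3 + 88.7 = 100.0 kN/m
FS = 100.0 / 46.6 = 2.146

FS = 2.15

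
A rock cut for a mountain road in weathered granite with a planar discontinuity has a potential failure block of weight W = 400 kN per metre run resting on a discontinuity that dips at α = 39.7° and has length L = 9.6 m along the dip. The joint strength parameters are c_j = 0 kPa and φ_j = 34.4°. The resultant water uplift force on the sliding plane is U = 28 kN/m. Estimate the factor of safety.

FS = 0.75

Resolving the block weight along and normal to the plane and applying the Mohr–Coulomb strength on the joint:
N' = W cosα − U = 400·cos39.7° − 28 = 279.8 kN/m
Driving force T = W sinα = 400·sin39.7° = 255.5 kN/m
Resisting force R = c_j·L + N'·tanφ_j = 0·9.6 + 279.8·tan34.4° = 0.0 + 191.6 = 191.6 kN/m
FS = R / T = 191.6 / 255.5 = 0.750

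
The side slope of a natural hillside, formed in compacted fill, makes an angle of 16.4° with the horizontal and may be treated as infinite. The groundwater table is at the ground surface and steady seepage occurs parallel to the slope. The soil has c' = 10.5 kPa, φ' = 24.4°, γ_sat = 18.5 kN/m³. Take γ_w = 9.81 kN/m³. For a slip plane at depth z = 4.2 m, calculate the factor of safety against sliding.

With seepage parallel to the slope and the water table at the surface, the effective normal stress on the slip plane uses the buoyant unit weight γ' = γ_sat − γ_w while the driving shear stress uses γ_sat:
FS = [c' + γ' z cos²β tanφ'] / [γ_sat z sinβ cosβ]
γ' = 18.5 − 9.81 = 8.69 kN/m³
Numerator = 10.5 + 8.69·4.2·cos²16.4°·tan24.4° = 10.5 + 8.69·4.2·0.9203·0.4536 = 25.736 kPa
Denominator = 18.5·4.2·sin16.4°·cos16.4° = 18.5·4.2·0.2823·0.9593 = 21.045 kPa
FS = 25.736 / 21.045 = 1.223

FS = 1.22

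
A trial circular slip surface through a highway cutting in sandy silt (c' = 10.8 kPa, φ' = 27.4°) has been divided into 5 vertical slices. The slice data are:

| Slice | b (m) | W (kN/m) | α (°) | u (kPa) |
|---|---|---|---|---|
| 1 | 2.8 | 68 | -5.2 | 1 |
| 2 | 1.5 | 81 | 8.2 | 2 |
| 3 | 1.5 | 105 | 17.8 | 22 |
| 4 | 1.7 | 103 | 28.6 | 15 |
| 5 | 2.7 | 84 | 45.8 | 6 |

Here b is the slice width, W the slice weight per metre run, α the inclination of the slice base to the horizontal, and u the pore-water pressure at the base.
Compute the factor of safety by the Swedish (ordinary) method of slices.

FS = 1.93

Ordinary method of slices: FS = Σ[c'·Δl_i + (W_i cosα_i − u_i·Δl_i)·tanφ'] / Σ W_i sinα_i, with Δl_i = b_i / cosα_i.
Slice 1: Δl = 2.8/cos(-5.2°) = 2.812 m; N'_1 = 68·cos(-5.2°) − 1·2.812 = 64.9; c'Δl = 30.36; W sinα = -6.2
Slice 2: Δl = 1.5/cos8.2° = 1.515 m; N'_2 = 81·cos8.2° − 2·1.515 = 77.1; c'Δl = 16.37; W sinα = 11.6
Slice 3: Δl = 1.5/cos17.8° = 1.575 m; N'_3 = 105·cos17.8° − 22·1.575 = 65.3; c'Δl = 17.01; W sinα = 32.1
Slice 4: Δl = 1.7/cos28.6° = 1.936 m; N'_4 = 103·cos28.6° − 15·1.936 = 61.4; c'Δl = 20.91; W sinα = 49.3
Slice 5: Δl = 2.7/cos45.8° = 3.873 m; N'_5 = 84·cos45.8° − 6·3.873 = 35.3; c'Δl = 41.83; W sinα = 60.2
Σc'Δl = 126.5 kN/m; ΣN' = 304.1 kN/m; ΣW sinα = 147.0 kN/m
Resisting = 126.5 + 304.1·tan27.4° = 126.5 + 157.6 = 284.1 kN/m
FS = 284.1 / 147.0 = 1.932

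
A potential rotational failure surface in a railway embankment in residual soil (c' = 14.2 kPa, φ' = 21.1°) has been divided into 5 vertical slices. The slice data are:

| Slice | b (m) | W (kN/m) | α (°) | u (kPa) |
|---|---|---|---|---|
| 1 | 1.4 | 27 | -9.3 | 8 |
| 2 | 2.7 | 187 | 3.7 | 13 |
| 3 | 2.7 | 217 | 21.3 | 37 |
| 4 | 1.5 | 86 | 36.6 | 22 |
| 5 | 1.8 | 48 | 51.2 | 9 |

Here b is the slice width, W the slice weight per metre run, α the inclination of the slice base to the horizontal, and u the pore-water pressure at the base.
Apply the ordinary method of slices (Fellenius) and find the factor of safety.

FS = 1.60

Ordinary method of slices: FS = Σ[c'·Δl_i + (W_i cosα_i − u_i·Δl_i)·tanφ'] / Σ W_i sinα_i, with Δl_i = b_i / cosα_i.
Slice 1: Δl = 1.4/cos(-9.3°) = 1.419 m; N'_1 = 27·cos(-9.3°) − 8·1.419 = 15.3; c'Δl = 20.14; W sinα = -4.4
Slice 2: Δl = 2.7/cos3.7° = 2.706 m; N'_2 = 187·cos3.7° − 13·2.706 = 151.4; c'Δl = 38.42; W sinα = 12.1
Slice 3: Δl = 2.7/cos21.3° = 2.898 m; N'_3 = 217·cos21.3° − 37·2.898 = 95.0; c'Δl = 41.15; W sinα = 78.8
Slice 4: Δl = 1.5/cos36.6° = 1.868 m; N'_4 = 86·cos36.6° − 22·1.868 = 27.9; c'Δl = 26.53; W sinα = 51.3
Slice 5: Δl = 1.8/cos51.2° = 2.873 m; N'_5 = 48·cos51.2° − 9·2.873 = 4.2; c'Δl = 40.79; W sinα = 37.4
Σc'Δl = 167.0 kN/m; ΣN' = 293.8 kN/m; ΣW sinα = 175.2 kN/m
Resisting = 167.0 + 293.8·tan21.1° = 167.0 + 113.4 = 280.4 kN/m
FS = 280.4 / 175.2 = 1.600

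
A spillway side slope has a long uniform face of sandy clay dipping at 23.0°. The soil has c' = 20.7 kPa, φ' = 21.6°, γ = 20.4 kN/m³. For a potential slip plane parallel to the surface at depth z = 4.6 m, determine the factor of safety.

FS = 1.55

For an infinite slope with a slip plane parallel to the surface (no pore pressure): FS = [c' + γz cos²β tanφ'] / [γz sinβ cosβ].
γz = 20.4·4.6 = 93.84 kN/m²
Numerator = 20.7 + 93.84·cos²23.0°·tan21.6° = 20.7 + 93.84·0.8473·0.3959 = 52.182 kPa
Denominator = 93.84·sin23.0°·cos23.0° = 93.84·0.3907·0.9205 = 33.751 kPa
FS = 52.182 / 33.751 = 1.546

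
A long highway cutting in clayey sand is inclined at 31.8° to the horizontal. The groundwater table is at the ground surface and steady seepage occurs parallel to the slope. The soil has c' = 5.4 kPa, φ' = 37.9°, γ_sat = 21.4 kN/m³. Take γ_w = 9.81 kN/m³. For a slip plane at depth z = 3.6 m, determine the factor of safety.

With seepage parallel to the slope and the water table at the surface, the effective normal stress on the slip plane uses the buoyant unit weight γ' = γ_sat − γ_w while the driving shear stress uses γ_sat:
FS = [c' + γ' z cos²β tanφ'] / [γ_sat z sinβ cosβ]
γ' = 21.4 − 9.81 = 11.59 kN/m³
Numerator = 5.4 + 11.59·3.6·cos²31.8°·tan37.9° = 5.4 + 11.59·3.6·0.7223·0.7785 = 28.862 kPa
Denominator = 21.4·3.6·sin31.8°·cos31.8° = 21.4·3.6·0.5270·0.8499 = 34.503 kPa
FS = 28.862 / 34.503 = 0.837

FS = 0.84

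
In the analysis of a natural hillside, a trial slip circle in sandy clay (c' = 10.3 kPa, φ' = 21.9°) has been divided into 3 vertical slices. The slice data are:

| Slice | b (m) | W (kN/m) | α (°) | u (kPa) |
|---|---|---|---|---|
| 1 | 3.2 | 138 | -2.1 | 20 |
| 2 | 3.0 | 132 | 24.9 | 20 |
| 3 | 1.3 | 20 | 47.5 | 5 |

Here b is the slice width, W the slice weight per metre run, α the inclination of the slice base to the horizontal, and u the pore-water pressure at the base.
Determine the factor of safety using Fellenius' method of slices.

Ordinary method of slices: FS = Σ[c'·Δl_i + (W_i cosα_i − u_i·Δl_i)·tanφ'] / Σ W_i sinα_i, with Δl_i = b_i / cosα_i.
Slice 1: Δl = 3.2/cos(-2.1°) = 3.202 m; N'_1 = 138·cos(-2.1°) − 20·3.202 = 73.9; c'Δl = 32.98; W sinα = -5.1
Slice 2: Δl = 3.0/cos24.9° = 3.307 m; N'_2 = 132·cos24.9° − 20·3.307 = 53.6; c'Δl = 34.07; W sinα = 55.6
Slice 3: Δl = 1.3/cos47.5° = 1.924 m; N'_3 = 20·cos47.5° − 5·1.924 = 3.9; c'Δl = 19.82; W sinα = 14.7
Σc'Δl = 86.9 kN/m; ΣN' = 131.3 kN/m; ΣW sinα = 65.3 kN/m
Resisting = 86.9 + 131.3·tan21.9° = 86.9 + 52.8 = 139.7 kN/m
FS = 139.7 / 65.3 = 2.140

FS = 2.14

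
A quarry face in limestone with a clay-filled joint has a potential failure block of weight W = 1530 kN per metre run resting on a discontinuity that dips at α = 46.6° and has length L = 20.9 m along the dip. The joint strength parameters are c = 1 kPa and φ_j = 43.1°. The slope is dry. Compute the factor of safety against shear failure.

FS = 0.90

Resolving the block weight along and normal to the plane and applying the Mohr–Coulomb strength on the joint:
N' = W cosα = 1530·cos46.6° = 1051.2 kN/m
Driving force T = W sinα = 1530·sin46.6° = 1111.7 kN/m
Resisting force R = c·L + N'·tanφ_j = 1·20.9 + 1051.2·tan43.1° = 20.9 + 983.7 = 1004.6 kN/m
FS = R / T = 1004.6 / 1111.7 = 0.904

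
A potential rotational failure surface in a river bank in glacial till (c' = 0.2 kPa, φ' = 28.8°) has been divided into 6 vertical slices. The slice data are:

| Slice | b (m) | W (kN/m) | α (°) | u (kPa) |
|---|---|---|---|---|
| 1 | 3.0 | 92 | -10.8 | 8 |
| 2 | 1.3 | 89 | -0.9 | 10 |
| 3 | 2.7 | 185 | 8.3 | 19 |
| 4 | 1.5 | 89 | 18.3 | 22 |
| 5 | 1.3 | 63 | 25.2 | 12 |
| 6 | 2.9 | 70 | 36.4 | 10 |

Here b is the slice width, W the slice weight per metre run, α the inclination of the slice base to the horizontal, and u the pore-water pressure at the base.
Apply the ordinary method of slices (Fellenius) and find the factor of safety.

Ordinary method of slices: FS = Σ[c'·Δl_i + (W_i cosα_i − u_i·Δl_i)·tanφ'] / Σ W_i sinα_i, with Δl_i = b_i / cosα_i.
Slice 1: Δl = 3.0/cos(-10.8°) = 3.054 m; N'_1 = 92·cos(-10.8°) − 8·3.054 = 65.9; c'Δl = 0.61; W sinα = -17.2
Slice 2: Δl = 1.3/cos(-0.9°) = 1.300 m; N'_2 = 89·cos(-0.9°) − 10·1.300 = 76.0; c'Δl = 0.26; W sinα = -1.4
Slice 3: Δl = 2.7/cos8.3° = 2.729 m; N'_3 = 185·cos8.3° − 19·2.729 = 131.2; c'Δl = 0.55; W sinα = 26.7
Slice 4: Δl = 1.5/cos18.3° = 1.580 m; N'_4 = 89·cos18.3° − 22·1.580 = 49.7; c'Δl = 0.32; W sinα = 27.9
Slice 5: Δl = 1.3/cos25.2° = 1.437 m; N'_5 = 63·cos25.2° − 12·1.437 = 39.8; c'Δl = 0.29; W sinα = 26.8
Slice 6: Δl = 2.9/cos36.4° = 3.603 m; N'_6 = 70·cos36.4° − 10·3.603 = 20.3; c'Δl = 0.72; W sinα = 41.5
Σc'Δl = 2.7 kN/m; ΣN' = 383.0 kN/m; ΣW sinα = 104.4 kN/m
Resisting = 2.7 + 383.0·tan28.8° = 2.7 + 210.5 = 213.3 kN/m
FS = 213.3 / 104.4 = 2.043

FS = 2.04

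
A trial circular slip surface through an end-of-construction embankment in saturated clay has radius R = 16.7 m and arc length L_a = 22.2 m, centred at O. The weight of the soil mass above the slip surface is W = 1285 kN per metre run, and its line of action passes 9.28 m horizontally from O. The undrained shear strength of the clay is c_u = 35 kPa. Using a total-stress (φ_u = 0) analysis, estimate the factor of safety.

FS = 1.09

Taking moments about the centre O, the resisting moment is provided by the undrained shear strength acting along the arc:
M_R = c_u·L_a·R = 35·22.20·16.7 = 12975.9 kN·m/m
M_D = W·d = 1285·9.28 = 11924.8 kN·m/m
FS = M_R / M_D = 12975.9 / 11924.8 = 1.088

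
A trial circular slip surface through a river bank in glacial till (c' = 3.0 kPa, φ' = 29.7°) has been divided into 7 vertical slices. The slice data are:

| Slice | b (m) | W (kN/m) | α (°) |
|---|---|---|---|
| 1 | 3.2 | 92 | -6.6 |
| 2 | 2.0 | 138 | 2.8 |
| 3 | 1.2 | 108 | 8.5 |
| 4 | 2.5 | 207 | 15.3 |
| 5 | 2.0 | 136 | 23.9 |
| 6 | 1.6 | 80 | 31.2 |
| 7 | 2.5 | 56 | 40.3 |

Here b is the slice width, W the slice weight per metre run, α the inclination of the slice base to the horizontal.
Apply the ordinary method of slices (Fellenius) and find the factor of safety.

Ordinary method of slices: FS = Σ[c'·Δl_i + (W_i cosα_i)·tanφ'] / Σ W_i sinα_i, with Δl_i = b_i / cosα_i.
Slice 1: Δl = 3.2/cos(-6.6°) = 3.221 m; N'_1 = 92·cos(-6.6°) = 91.4; c'Δl = 9.66; W sinα = -10.6
Slice 2: Δl = 2.0/cos2.8° = 2.002 m; N'_2 = 138·cos2.8° = 137.8; c'Δl = 6.01; W sinα = 6.7
Slice 3: Δl = 1.2/cos8.5° = 1.213 m; N'_3 = 108·cos8.5° = 106.8; c'Δl = 3.64; W sinα = 16.0
Slice 4: Δl = 2.5/cos15.3° = 2.592 m; N'_4 = 207·cos15.3° = 199.7; c'Δl = 7.78; W sinα = 54.6
Slice 5: Δl = 2.0/cos23.9° = 2.188 m; N'_5 = 136·cos23.9° = 124.3; c'Δl = 6.56; W sinα = 55.1
Slice 6: Δl = 1.6/cos31.2° = 1.871 m; N'_6 = 80·cos31.2° = 68.4; c'Δl = 5.61; W sinα = 41.4
Slice 7: Δl = 2.5/cos40.3° = 3.278 m; N'_7 = 56·cos40.3° = 42.7; c'Δl = 9.83; W sinα = 36.2
Σc'Δl = 49.1 kN/m; ΣN' = 771.2 kN/m; ΣW sinα = 199.5 kN/m
Resisting = 49.1 + 771.2·tan29.7° = 49.1 + 439.9 = 489.0 kN/m
FS = 489.0 / 199.5 = 2.451

FS = 2.45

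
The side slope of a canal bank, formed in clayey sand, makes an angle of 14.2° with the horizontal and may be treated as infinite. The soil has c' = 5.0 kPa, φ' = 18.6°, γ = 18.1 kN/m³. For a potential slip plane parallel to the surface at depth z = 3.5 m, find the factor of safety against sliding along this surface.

For an infinite slope with a slip plane parallel to the surface (no pore pressure): FS = [c' + γz cos²β tanφ'] / [γz sinβ cosβ].
γz = 18.1·3.5 = 63.35 kN/m²
Numerator = 5.0 + 63.35·cos²14.2°·tan18.6° = 5.0 + 63.35·0.9398·0.3365 = 25.037 kPa
Denominator = 63.35·sin14.2°·cos14.2° = 63.35·0.2453·0.9694 = 15.065 kPa
FS = 25.037 / 15.065 = 1.662

FS = 1.66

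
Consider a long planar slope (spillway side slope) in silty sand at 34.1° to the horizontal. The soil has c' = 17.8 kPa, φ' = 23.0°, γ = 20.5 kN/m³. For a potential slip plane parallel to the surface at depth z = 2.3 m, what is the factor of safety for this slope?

For an infinite slope with a slip plane parallel to the surface (no pore pressure): FS = [c' + γz cos²β tanφ'] / [γz sinβ cosβ].
γz = 20.5·2.3 = 47.15 kN/m²
Numerator = 17.8 + 47.15·cos²34.1°·tan23.0° = 17.8 + 47.15·0.6857·0.4245 = 31.523 kPa
Denominator = 47.15·sin34.1°·cos34.1° = 47.15·0.5606·0.8281 = 21.889 kPa
FS = 31.523 / 21.889 = 1.440

FS = 1.44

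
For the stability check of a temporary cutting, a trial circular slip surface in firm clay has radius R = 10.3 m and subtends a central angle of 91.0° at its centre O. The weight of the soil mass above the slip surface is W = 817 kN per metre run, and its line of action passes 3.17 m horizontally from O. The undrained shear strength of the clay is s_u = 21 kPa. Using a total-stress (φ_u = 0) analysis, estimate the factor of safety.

Taking moments about the centre O, the resisting moment is provided by the undrained shear strength acting along the arc:
Arc length L_a = R·θ = 10.3·(91.0°·π/180) = 10.3·1.5882 = 16.36 m
M_R = s_u·L_a·R = 21·16.36·10.3 = 3538.4 kN·m/m
M_D = W·d = 817·3.17 = 2589.9 kN·m/m
FS = M_R / M_D = 3538.4 / 2589.9 = 1.366

FS = 1.37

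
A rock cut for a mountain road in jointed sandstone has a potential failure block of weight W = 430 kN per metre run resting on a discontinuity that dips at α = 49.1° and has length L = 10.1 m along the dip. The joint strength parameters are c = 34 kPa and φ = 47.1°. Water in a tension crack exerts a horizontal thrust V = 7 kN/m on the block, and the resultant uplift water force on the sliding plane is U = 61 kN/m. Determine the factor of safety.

Resolving the block weight along and normal to the plane and applying the Mohr–Coulomb strength on the joint:
N' = W cosα − U − V sinα = 430·cos49.1° − 61 − 7·sin49.1° = 215.2 kN/m
Driving force T = W sinα + V cosα = 430·sin49.1° + 7·cos49.1° = 329.6 kN/m
Resisting force R = c·L + N'·tanφ = 34·10.1 + 215.2·tan47.1° = 343.4 + 231.6 = 575.0 kN/m
FS = R / T = 575.0 / 329.6 = 1.745

FS = 1.74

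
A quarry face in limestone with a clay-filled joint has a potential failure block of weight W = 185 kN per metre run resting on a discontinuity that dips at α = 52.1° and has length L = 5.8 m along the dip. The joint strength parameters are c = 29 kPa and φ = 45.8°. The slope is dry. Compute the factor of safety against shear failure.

FS = 1.95

Resolving the block weight along and normal to the plane and applying the Mohr–Coulomb strength on the joint:
N' = W cosα = 185·cos52.1° = 113.6 kN/m
Driving force T = W sinα = 185·sin52.1° = 146.0 kN/m
Resisting force R = c·L + N'·tanφ = 29·5.8 + 113.6·tan45.8° = 168.2 + 116.9 = 285.1 kN/m
FS = R / T = 285.1 / 146.0 = 1.953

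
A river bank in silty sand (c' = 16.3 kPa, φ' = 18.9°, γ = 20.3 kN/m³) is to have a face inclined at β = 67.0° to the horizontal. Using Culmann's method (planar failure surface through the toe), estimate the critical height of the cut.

H_c = 8.42 m

Culmann's analysis gives the critical failure plane at α_cr = (β + φ')/2 = (67.0 + 18.9)/2 = 43.0°, and the critical height
H_c = (4c'/γ) · sinβ cosφ' / [1 − cos(β − φ')]
    = (4·16.3/20.3) · sin67.0°·cos18.9° / [1 − cos(48.1°)]
    = 3.212 · 0.9205·0.9461 / [1 − 0.6678]
    = 3.212 · 0.8709 / 0.3322
    = 8.42 m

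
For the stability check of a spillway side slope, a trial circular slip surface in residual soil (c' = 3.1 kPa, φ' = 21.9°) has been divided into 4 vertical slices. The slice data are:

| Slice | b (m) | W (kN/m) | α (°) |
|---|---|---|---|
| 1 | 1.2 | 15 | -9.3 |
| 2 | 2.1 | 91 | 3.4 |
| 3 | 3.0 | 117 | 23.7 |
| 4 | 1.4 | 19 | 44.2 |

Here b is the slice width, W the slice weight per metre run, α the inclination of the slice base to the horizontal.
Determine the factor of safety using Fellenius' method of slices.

FS = 1.86

Ordinary method of slices: FS = Σ[c'·Δl_i + (W_i cosα_i)·tanφ'] / Σ W_i sinα_i, with Δl_i = b_i / cosα_i.
Slice 1: Δl = 1.2/cos(-9.3°) = 1.216 m; N'_1 = 15·cos(-9.3°) = 14.8; c'Δl = 3.77; W sinα = -2.4
Slice 2: Δl = 2.1/cos3.4° = 2.104 m; N'_2 = 91·cos3.4° = 90.8; c'Δl = 6.52; W sinα = 5.4
Slice 3: Δl = 3.0/cos23.7° = 3.276 m; N'_3 = 117·cos23.7° = 107.1; c'Δl = 10.16; W sinα = 47.0
Slice 4: Δl = 1.4/cos44.2° = 1.953 m; N'_4 = 19·cos44.2° = 13.6; c'Δl = 6.05; W sinα = 13.2
Σc'Δl = 26.5 kN/m; ΣN' = 226.4 kN/m; ΣW sinα = 63.2 kN/m
Resisting = 26.5 + 226.4·tan21.9° = 26.5 + 91.0 = 117.5 kN/m
FS = 117.5 / 63.2 = 1.858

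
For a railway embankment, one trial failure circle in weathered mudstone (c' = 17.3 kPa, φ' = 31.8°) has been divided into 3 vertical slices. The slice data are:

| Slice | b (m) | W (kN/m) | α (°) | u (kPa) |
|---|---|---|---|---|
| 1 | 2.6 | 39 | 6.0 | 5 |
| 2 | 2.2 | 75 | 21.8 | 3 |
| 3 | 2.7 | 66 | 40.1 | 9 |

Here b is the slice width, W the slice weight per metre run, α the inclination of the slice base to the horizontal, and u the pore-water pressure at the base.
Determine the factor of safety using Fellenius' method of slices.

Ordinary method of slices: FS = Σ[c'·Δl_i + (W_i cosα_i − u_i·Δl_i)·tanφ'] / Σ W_i sinα_i, with Δl_i = b_i / cosα_i.
Slice 1: Δl = 2.6/cos6.0° = 2.614 m; N'_1 = 39·cos6.0° − 5·2.614 = 25.7; c'Δl = 45.23; W sinα = 4.1
Slice 2: Δl = 2.2/cos21.8° = 2.369 m; N'_2 = 75·cos21.8° − 3·2.369 = 62.5; c'Δl = 40.99; W sinα = 27.9
Slice 3: Δl = 2.7/cos40.1° = 3.530 m; N'_3 = 66·cos40.1° − 9·3.530 = 18.7; c'Δl = 61.07; W sinα = 42.5
Σc'Δl = 147.3 kN/m; ΣN' = 107.0 kN/m; ΣW sinα = 74.4 kN/m
Resisting = 147.3 + 107.0·tan31.8° = 147.3 + 66.3 = 213.6 kN/m
FS = 213.6 / 74.4 = 2.869

FS = 2.87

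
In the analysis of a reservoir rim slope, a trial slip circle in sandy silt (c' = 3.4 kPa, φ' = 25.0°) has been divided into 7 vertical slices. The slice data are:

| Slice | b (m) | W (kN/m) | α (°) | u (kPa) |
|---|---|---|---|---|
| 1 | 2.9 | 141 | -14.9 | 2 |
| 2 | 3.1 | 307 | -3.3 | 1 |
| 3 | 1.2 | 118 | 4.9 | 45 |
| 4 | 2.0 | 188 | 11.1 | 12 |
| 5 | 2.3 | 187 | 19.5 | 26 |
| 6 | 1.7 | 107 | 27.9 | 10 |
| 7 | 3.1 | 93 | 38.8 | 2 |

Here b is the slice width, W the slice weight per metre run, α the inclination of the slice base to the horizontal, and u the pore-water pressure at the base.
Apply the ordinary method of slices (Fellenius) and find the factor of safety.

Ordinary method of slices: FS = Σ[c'·Δl_i + (W_i cosα_i − u_i·Δl_i)·tanφ'] / Σ W_i sinα_i, with Δl_i = b_i / cosα_i.
Slice 1: Δl = 2.9/cos(-14.9°) = 3.001 m; N'_1 = 141·cos(-14.9°) − 2·3.001 = 130.3; c'Δl = 10.20; W sinα = -36.3
Slice 2: Δl = 3.1/cos(-3.3°) = 3.105 m; N'_2 = 307·cos(-3.3°) − 1·3.105 = 303.4; c'Δl = 10.56; W sinα = -17.7
Slice 3: Δl = 1.2/cos4.9° = 1.204 m; N'_3 = 118·cos4.9° − 45·1.204 = 63.4; c'Δl = 4.09; W sinα = 10.1
Slice 4: Δl = 2.0/cos11.1° = 2.038 m; N'_4 = 188·cos11.1° − 12·2.038 = 160.0; c'Δl = 6.93; W sinα = 36.2
Slice 5: Δl = 2.3/cos19.5° = 2.440 m; N'_5 = 187·cos19.5° − 26·2.440 = 112.8; c'Δl = 8.30; W sinα = 62.4
Slice 6: Δl = 1.7/cos27.9° = 1.924 m; N'_6 = 107·cos27.9° − 10·1.924 = 75.3; c'Δl = 6.54; W sinα = 50.1
Slice 7: Δl = 3.1/cos38.8° = 3.978 m; N'_7 = 93·cos38.8° − 2·3.978 = 64.5; c'Δl = 13.52; W sinα = 58.3
Σc'Δl = 60.1 kN/m; ΣN' = 909.7 kN/m; ΣW sinα = 163.1 kN/m
Resisting = 60.1 + 909.7·tan25.0° = 60.1 + 424.2 = 484.4 kN/m
FS = 484.4 / 163.1 = 2.970

FS = 2.97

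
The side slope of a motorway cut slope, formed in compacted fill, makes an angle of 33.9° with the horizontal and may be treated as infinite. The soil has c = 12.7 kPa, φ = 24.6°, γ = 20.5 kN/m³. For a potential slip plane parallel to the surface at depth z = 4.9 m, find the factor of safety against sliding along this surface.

FS = 0.95

For an infinite slope with a slip plane parallel to the surface (no pore pressure): FS = [c + γz cos²β tanφ] / [γz sinβ cosβ].
γz = 20.5·4.9 = 100.45 kN/m²
Numerator = 12.7 + 100.45·cos²33.9°·tan24.6° = 12.7 + 100.45·0.6889·0.4578 = 44.383 kPa
Denominator = 100.45·sin33.9°·cos33.9° = 100.45·0.5577·0.8300 = 46.502 kPa
FS = 44.383 / 46.502 = 0.954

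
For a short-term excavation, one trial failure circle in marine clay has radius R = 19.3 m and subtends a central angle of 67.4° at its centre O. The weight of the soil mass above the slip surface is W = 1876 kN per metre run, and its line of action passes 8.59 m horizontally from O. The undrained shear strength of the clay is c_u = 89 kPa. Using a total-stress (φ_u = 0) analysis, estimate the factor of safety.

Taking moments about the centre O, the resisting moment is provided by the undrained shear strength acting along the arc:
Arc length L_a = R·θ = 19.3·(67.4°·π/180) = 19.3·1.1764 = 22.70 m
M_R = c_u·L_a·R = 89·22.70·19.3 = 38998.0 kN·m/m
M_D = W·d = 1876·8.59 = 16114.8 kN·m/m
FS = M_R / M_D = 38998.0 / 16114.8 = 2.420

FS = 2.42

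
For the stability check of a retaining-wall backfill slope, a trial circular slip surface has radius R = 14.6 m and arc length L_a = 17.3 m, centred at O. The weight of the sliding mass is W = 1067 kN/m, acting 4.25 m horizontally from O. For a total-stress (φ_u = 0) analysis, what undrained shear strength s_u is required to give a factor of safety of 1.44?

FS = s_u·L_a·R / (W·d), so s_u = FS·W·d / (L_a·R).
s_u = 1.44·1067·4.25 / (17.30·14.6) = 6530.0 / 252.58 = 25.85 kPa

s_u = 25.9 kPa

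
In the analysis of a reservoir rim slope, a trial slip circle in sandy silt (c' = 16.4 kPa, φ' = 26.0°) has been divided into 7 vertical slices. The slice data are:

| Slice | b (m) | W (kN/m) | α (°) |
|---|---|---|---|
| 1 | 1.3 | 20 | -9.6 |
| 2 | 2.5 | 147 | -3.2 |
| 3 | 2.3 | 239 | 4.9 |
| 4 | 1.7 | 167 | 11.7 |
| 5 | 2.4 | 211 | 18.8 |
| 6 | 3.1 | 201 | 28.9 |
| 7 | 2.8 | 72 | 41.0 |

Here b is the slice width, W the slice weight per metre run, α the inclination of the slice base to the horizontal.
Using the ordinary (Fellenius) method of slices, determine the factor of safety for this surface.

Ordinary method of slices: FS = Σ[c'·Δl_i + (W_i cosα_i)·tanφ'] / Σ W_i sinα_i, with Δl_i = b_i / cosα_i.
Slice 1: Δl = 1.3/cos(-9.6°) = 1.318 m; N'_1 = 20·cos(-9.6°) = 19.7; c'Δl = 21.62; W sinα = -3.3
Slice 2: Δl = 2.5/cos(-3.2°) = 2.504 m; N'_2 = 147·cos(-3.2°) = 146.8; c'Δl = 41.06; W sinα = -8.2
Slice 3: Δl = 2.3/cos4.9° = 2.308 m; N'_3 = 239·cos4.9° = 238.1; c'Δl = 37.86; W sinα = 20.4
Slice 4: Δl = 1.7/cos11.7° = 1.736 m; N'_4 = 167·cos11.7° = 163.5; c'Δl = 28.47; W sinα = 33.9
Slice 5: Δl = 2.4/cos18.8° = 2.535 m; N'_5 = 211·cos18.8° = 199.7; c'Δl = 41.58; W sinα = 68.0
Slice 6: Δl = 3.1/cos28.9° = 3.541 m; N'_6 = 201·cos28.9° = 176.0; c'Δl = 58.07; W sinα = 97.1
Slice 7: Δl = 2.8/cos41.0° = 3.710 m; N'_7 = 72·cos41.0° = 54.3; c'Δl = 60.84; W sinα = 47.2
Σc'Δl = 289.5 kN/m; ΣN' = 998.2 kN/m; ΣW sinα = 255.1 kN/m
Resisting = 289.5 + 998.2·tan26.0° = 289.5 + 486.9 = 776.4 kN/m
FS = 776.4 / 255.1 = 3.043

FS = 3.04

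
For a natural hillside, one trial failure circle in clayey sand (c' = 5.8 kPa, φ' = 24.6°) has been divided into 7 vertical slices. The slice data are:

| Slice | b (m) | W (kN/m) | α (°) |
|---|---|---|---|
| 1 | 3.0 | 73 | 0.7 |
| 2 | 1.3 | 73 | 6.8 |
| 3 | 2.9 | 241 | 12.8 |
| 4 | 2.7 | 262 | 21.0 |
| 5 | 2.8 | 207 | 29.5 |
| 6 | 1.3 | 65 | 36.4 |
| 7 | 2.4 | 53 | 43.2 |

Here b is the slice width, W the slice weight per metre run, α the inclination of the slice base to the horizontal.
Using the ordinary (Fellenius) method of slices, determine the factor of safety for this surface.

FS = 1.55

Ordinary method of slices: FS = Σ[c'·Δl_i + (W_i cosα_i)·tanφ'] / Σ W_i sinα_i, with Δl_i = b_i / cosα_i.
Slice 1: Δl = 3.0/cos0.7° = 3.000 m; N'_1 = 73·cos0.7° = 73.0; c'Δl = 17.40; W sinα = 0.9
Slice 2: Δl = 1.3/cos6.8° = 1.309 m; N'_2 = 73·cos6.8° = 72.5; c'Δl = 7.59; W sinα = 8.6
Slice 3: Δl = 2.9/cos12.8° = 2.974 m; N'_3 = 241·cos12.8° = 235.0; c'Δl = 17.25; W sinα = 53.4
Slice 4: Δl = 2.7/cos21.0° = 2.892 m; N'_4 = 262·cos21.0° = 244.6; c'Δl = 16.77; W sinα = 93.9
Slice 5: Δl = 2.8/cos29.5° = 3.217 m; N'_5 = 207·cos29.5° = 180.2; c'Δl = 18.66; W sinα = 101.9
Slice 6: Δl = 1.3/cos36.4° = 1.615 m; N'_6 = 65·cos36.4° = 52.3; c'Δl = 9.37; W sinα = 38.6
Slice 7: Δl = 2.4/cos43.2° = 3.292 m; N'_7 = 53·cos43.2° = 38.6; c'Δl = 19.10; W sinα = 36.3
Σc'Δl = 106.1 kN/m; ΣN' = 896.2 kN/m; ΣW sinα = 333.6 kN/m
Resisting = 106.1 + 896.2·tan24.6° = 106.1 + 410.3 = 516.5 kN/m
FS = 516.5 / 333.6 = 1.548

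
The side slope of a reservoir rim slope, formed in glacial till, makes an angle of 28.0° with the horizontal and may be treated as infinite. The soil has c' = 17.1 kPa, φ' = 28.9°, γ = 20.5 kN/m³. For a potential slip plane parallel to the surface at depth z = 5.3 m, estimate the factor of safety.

FS = 1.42

For an infinite slope with a slip plane parallel to the surface (no pore pressure): FS = [c' + γz cos²β tanφ'] / [γz sinβ cosβ].
γz = 20.5·5.3 = 108.65 kN/m²
Numerator = 17.1 + 108.65·cos²28.0°·tan28.9° = 17.1 + 108.65·0.7796·0.5520 = 63.859 kPa
Denominator = 108.65·sin28.0°·cos28.0° = 108.65·0.4695·0.8829 = 45.037 kPa
FS = 63.859 / 45.037 = 1.418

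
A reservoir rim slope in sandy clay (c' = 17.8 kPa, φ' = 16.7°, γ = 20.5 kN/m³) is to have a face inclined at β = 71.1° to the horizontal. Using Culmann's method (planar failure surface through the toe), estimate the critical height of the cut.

H_c = 7.53 m

Culmann's analysis gives the critical failure plane at α_cr = (β + φ')/2 = (71.1 + 16.7)/2 = 43.9°, and the critical height
H_c = (4c'/γ) · sinβ cosφ' / [1 − cos(β − φ')]
    = (4·17.8/20.5) · sin71.1°·cos16.7° / [1 − cos(54.4°)]
    = 3.473 · 0.9461·0.9578 / [1 − 0.5821]
    = 3.473 · 0.9062 / 0.4179
    = 7.53 m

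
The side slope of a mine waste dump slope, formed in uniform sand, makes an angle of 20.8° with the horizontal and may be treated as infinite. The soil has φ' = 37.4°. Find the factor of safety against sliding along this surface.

For a dry cohesionless infinite slope the factor of safety is FS = tanφ' / tanβ.
FS = tan37.4° / tan20.8° = 0.7646 / 0.3799 = 2.013

FS = 2.01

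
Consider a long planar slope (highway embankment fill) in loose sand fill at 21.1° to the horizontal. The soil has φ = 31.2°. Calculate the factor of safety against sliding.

For a dry cohesionless infinite slope the factor of safety is FS = tanφ / tanβ.
FS = tan31.2° / tan21.1° = 0.6056 / 0.3859 = 1.570

FS = 1.57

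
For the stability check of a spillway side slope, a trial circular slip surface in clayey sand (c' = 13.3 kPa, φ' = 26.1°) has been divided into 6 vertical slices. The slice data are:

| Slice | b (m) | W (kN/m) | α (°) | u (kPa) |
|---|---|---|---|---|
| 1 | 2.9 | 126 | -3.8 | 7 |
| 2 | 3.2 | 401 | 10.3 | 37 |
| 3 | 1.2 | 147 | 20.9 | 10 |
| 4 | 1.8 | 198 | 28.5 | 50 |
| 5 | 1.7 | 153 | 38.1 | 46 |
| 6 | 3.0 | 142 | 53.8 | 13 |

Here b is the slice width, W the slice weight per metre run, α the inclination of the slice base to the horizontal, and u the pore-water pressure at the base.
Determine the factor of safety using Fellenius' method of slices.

Ordinary method of slices: FS = Σ[c'·Δl_i + (W_i cosα_i − u_i·Δl_i)·tanφ'] / Σ W_i sinα_i, with Δl_i = b_i / cosα_i.
Slice 1: Δl = 2.9/cos(-3.8°) = 2.906 m; N'_1 = 126·cos(-3.8°) − 7·2.906 = 105.4; c'Δl = 38.65; W sinα = -8.4
Slice 2: Δl = 3.2/cos10.3° = 3.252 m; N'_2 = 401·cos10.3° − 37·3.252 = 274.2; c'Δl = 43.26; W sinα = 71.7
Slice 3: Δl = 1.2/cos20.9° = 1.285 m; N'_3 = 147·cos20.9° − 10·1.285 = 124.5; c'Δl = 17.08; W sinα = 52.4
Slice 4: Δl = 1.8/cos28.5° = 2.048 m; N'_4 = 198·cos28.5° − 50·2.048 = 71.6; c'Δl = 27.24; W sinα = 94.5
Slice 5: Δl = 1.7/cos38.1° = 2.160 m; N'_5 = 153·cos38.1° − 46·2.160 = 21.0; c'Δl = 28.73; W sinα = 94.4
Slice 6: Δl = 3.0/cos53.8° = 5.080 m; N'_6 = 142·cos53.8° − 13·5.080 = 17.8; c'Δl = 67.56; W sinα = 114.6
Σc'Δl = 222.5 kN/m; ΣN' = 614.5 kN/m; ΣW sinα = 419.3 kN/m
Resisting = 222.5 + 614.5·tan26.1° = 222.5 + 301.0 = 523.6 kN/m
FS = 523.6 / 419.3 = 1.249

FS = 1.25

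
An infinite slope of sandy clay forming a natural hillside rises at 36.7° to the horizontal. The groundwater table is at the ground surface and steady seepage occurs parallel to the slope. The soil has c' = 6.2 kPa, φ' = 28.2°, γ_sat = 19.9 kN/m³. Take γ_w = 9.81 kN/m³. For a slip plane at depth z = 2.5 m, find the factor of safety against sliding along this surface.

With seepage parallel to the slope and the water table at the surface, the effective normal stress on the slip plane uses the buoyant unit weight γ' = γ_sat − γ_w while the driving shear stress uses γ_sat:
FS = [c' + γ' z cos²β tanφ'] / [γ_sat z sinβ cosβ]
γ' = 19.9 − 9.81 = 10.09 kN/m³
Numerator = 6.2 + 10.09·2.5·cos²36.7°·tan28.2° = 6.2 + 10.09·2.5·0.6428·0.5362 = 14.895 kPa
Denominator = 19.9·2.5·sin36.7°·cos36.7° = 19.9·2.5·0.5976·0.8018 = 23.838 kPa
FS = 14.895 / 23.838 = 0.625

FS = 0.62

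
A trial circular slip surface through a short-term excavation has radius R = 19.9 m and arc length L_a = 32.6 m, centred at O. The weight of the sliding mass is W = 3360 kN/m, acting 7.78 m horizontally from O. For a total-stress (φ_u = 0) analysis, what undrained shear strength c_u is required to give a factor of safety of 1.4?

c_u = 56.4 kPa

FS = c_u·L_a·R / (W·d), so c_u = FS·W·d / (L_a·R).
c_u = 1.4·3360·7.78 / (32.60·19.9) = 36597.1 / 648.74 = 56.41 kPa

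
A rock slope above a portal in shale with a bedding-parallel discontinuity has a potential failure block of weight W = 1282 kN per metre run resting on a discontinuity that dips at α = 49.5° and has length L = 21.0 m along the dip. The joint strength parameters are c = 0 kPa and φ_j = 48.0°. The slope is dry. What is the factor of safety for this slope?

FS = 0.95

Resolving the block weight along and normal to the plane and applying the Mohr–Coulomb strength on the joint:
N' = W cosα = 1282·cos49.5° = 832.6 kN/m
Driving force T = W sinα = 1282·sin49.5° = 974.8 kN/m
Resisting force R = c·L + N'·tanφ_j = 0·21.0 + 832.6·tan48.0° = 0.0 + 924.7 = 924.7 kN/m
FS = R / T = 924.7 / 974.8 = 0.949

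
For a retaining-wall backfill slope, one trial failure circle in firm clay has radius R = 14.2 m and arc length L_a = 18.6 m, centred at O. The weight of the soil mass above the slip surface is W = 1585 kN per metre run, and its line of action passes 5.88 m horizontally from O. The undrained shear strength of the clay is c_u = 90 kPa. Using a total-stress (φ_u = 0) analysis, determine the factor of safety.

FS = 2.55

Taking moments about the centre O, the resisting moment is provided by the undrained shear strength acting along the arc:
M_R = c_u·L_a·R = 90·18.60·14.2 = 23770.8 kN·m/m
M_D = W·d = 1585·5.88 = 9319.8 kN·m/m
FS = M_R / M_D = 23770.8 / 9319.8 = 2.551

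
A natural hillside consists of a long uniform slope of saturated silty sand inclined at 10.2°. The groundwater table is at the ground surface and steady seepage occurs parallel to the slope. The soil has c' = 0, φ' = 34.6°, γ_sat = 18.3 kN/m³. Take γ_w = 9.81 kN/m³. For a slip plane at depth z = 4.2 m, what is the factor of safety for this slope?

With seepage parallel to the slope and the water table at the surface, the effective normal stress on the slip plane uses the buoyant unit weight γ' = γ_sat − γ_w while the driving shear stress uses γ_sat:
FS = [c' + γ' z cos²β tanφ'] / [γ_sat z sinβ cosβ]
(For c' = 0 this reduces to FS = (γ'/γ_sat)·tanφ'/tanβ.)
γ' = 18.3 − 9.81 = 8.49 kN/m³
Numerator = 0.0 + 8.49·4.2·cos²10.2°·tan34.6° = 0.0 + 8.49·4.2·0.9686·0.6899 = 23.827 kPa
Denominator = 18.3·4.2·sin10.2°·cos10.2° = 18.3·4.2·0.1771·0.9842 = 13.396 kPa
FS = 23.827 / 13.396 = 1.779

FS = 1.78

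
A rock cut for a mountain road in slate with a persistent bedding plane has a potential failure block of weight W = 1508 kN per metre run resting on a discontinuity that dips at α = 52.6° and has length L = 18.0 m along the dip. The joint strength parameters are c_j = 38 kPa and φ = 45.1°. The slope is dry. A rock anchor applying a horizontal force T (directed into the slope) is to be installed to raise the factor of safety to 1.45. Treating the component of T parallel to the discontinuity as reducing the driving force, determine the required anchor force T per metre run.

Resolving forces along and normal to the sliding plane, with the horizontal anchor force T adding T·sinα to the effective normal force and T·cosα acting up the plane against the driving force:
FS = [c_jL + (W cosα + T sinα) tanφ] / [W sinα − T cosα]
Without the anchor: N' = 915.9 kN/m, driving T_d = 1198.0 kN/m, resisting R = 38·18.0 + 915.9·tan45.1° = 1603.1 kN/m, FS = 1.34.
Setting FS = 1.45 and solving for T:
1.45·(1198.0 − T cos52.6°) = 1603.1 + T sin52.6°·tan45.1°
T·(sin52.6°·tan45.1° + 1.45·cos52.6°) = 1.45·1198.0 − 1603.1
T·(0.7944·1.0035 + 1.45·0.6074) = 1737.1 − 1603.1 = 133.9
T·1.6779 = 133.9
T = 79.8 kN/m

T = 80 kN/m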